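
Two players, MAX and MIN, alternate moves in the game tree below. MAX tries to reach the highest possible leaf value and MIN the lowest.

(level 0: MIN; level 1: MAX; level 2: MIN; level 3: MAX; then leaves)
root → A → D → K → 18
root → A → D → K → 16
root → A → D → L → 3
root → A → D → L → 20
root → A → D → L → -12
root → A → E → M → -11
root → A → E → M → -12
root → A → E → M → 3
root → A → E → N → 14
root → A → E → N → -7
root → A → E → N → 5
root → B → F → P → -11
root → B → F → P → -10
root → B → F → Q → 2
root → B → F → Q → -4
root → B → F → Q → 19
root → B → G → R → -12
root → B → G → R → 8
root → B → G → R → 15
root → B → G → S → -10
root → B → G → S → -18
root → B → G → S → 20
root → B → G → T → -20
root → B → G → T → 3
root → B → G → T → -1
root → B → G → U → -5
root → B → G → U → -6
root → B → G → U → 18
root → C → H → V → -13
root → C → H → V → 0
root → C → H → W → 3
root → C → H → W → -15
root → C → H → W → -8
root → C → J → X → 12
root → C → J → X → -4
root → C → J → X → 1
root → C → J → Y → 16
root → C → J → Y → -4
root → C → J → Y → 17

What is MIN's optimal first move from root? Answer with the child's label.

K (MAX): max(18, 16) = 18
L (MAX): max(3, 20, -12) = 20
D (MIN): min(18, 20) = 18
M (MAX): max(-11, -12, 3) = 3
N (MAX): max(14, -7, 5) = 14
E (MIN): min(3, 14) = 3
A (MAX): max(18, 3) = 18
P (MAX): max(-11, -10) = -10
Q (MAX): max(2, -4, 19) = 19
F (MIN): min(-10, 19) = -10
R (MAX): max(-12, 8, 15) = 15
S (MAX): max(-10, -18, 20) = 20
T (MAX): max(-20, 3, -1) = 3
U (MAX): max(-5, -6, 18) = 18
G (MIN): min(15, 20, 3, 18) = 3
B (MAX): max(-10, 3) = 3
V (MAX): max(-13, 0) = 0
W (MAX): max(3, -15, -8) = 3
H (MIN): min(0, 3) = 0
X (MAX): max(12, -4, 1) = 12
Y (MAX): max(16, -4, 17) = 17
J (MIN): min(12, 17) = 12
C (MAX): max(0, 12) = 12
root (MIN): min(18, 3, 12) = 3
MIN at root wants the lowest of {A=18, B=3, C=12}, so chooses B.

B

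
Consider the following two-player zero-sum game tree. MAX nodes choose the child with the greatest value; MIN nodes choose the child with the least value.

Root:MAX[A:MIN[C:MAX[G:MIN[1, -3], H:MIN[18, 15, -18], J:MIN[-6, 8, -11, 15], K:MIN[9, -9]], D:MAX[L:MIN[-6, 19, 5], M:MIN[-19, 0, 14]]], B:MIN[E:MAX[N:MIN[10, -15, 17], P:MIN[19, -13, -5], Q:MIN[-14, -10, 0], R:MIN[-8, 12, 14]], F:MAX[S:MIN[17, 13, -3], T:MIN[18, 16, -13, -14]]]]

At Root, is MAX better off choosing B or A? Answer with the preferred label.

N (MIN): min(10, -15, 17) = -15
P (MIN): min(19, -13, -5) = -13
Q (MIN): min(-14, -10, 0) = -14
R (MIN): min(-8, 12, 14) = -8
E (MAX): max(-15, -13, -14, -8) = -8
S (MIN): min(17, 13, -3) = -3
T (MIN): min(18, 16, -13, -14) = -14
F (MAX): max(-3, -14) = -3
B (MIN): min(-8, -3) = -8
G (MIN): min(1, -3) = -3
H (MIN): min(18, 15, -18) = -18
J (MIN): min(-6, 8, -11, 15) = -11
K (MIN): min(9, -9) = -9
C (MAX): max(-3, -18, -11, -9) = -3
L (MIN): min(-6, 19, 5) = -6
M (MIN): min(-19, 0, 14) = -19
D (MAX): max(-6, -19) = -6
A (MIN): min(-3, -6) = -6
MAX prefers the higher value; B=-8, A=-6. A is better since -6 > -8.

A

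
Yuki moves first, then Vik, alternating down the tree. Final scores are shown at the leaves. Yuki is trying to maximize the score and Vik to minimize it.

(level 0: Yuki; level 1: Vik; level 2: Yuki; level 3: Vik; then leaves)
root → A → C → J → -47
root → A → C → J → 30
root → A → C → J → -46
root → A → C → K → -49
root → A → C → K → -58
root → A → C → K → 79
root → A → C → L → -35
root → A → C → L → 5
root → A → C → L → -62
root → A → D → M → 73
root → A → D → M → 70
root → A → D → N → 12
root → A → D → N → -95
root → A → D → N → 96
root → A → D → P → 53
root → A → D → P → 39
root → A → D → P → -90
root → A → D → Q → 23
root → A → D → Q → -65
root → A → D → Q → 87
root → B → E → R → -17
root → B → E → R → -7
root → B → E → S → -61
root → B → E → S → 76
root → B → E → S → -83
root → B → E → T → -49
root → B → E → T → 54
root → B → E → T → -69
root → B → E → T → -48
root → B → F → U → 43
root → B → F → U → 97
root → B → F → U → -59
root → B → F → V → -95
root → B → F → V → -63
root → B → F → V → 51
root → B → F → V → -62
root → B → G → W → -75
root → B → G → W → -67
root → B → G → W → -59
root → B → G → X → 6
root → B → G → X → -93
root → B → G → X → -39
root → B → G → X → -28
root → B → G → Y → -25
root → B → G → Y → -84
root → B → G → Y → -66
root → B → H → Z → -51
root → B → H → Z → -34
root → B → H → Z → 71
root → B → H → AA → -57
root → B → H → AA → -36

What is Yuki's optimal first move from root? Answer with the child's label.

J (Vik): min(-47, 30, -46) = -47
K (Vik): min(-49, -58, 79) = -58
L (Vik): min(-35, 5, -62) = -62
C (Yuki): max(-47, -58, -62) = -47
M (Vik): min(73, 70) = 70
N (Vik): min(12, -95, 96) = -95
P (Vik): min(53, 39, -90) = -90
Q (Vik): min(23, -65, 87) = -65
D (Yuki): max(70, -95, -90, -65) = 70
A (Vik): min(-47, 70) = -47
R (Vik): min(-17, -7) = -17
S (Vik): min(-61, 76, -83) = -83
T (Vik): min(-49, 54, -69, -48) = -69
E (Yuki): max(-17, -83, -69) = -17
U (Vik): min(43, 97, -59) = -59
V (Vik): min(-95, -63, 51, -62) = -95
F (Yuki): max(-59, -95) = -59
W (Vik): min(-75, -67, -59) = -75
X (Vik): min(6, -93, -39, -28) = -93
Y (Vik): min(-25, -84, -66) = -84
G (Yuki): max(-75, -93, -84) = -75
Z (Vik): min(-51, -34, 71) = -51
AA (Vik): min(-57, -36) = -57
H (Yuki): max(-51, -57) = -51
B (Vik): min(-17, -59, -75, -51) = -75
root (Yuki): max(-47, -75) = -47
Yuki at root wants the highest of {A=-47, B=-75}, so chooses A.

A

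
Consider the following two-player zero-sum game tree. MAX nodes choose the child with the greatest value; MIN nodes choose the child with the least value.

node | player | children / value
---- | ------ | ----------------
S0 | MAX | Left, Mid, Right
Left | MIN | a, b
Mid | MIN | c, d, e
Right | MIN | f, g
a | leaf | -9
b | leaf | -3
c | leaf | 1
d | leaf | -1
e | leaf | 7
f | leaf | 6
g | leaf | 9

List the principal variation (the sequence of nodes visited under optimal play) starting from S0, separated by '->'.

S0 -> Right -> f

Left (MIN): min(-9, -3) = -9
Mid (MIN): min(1, -1, 7) = -1
Right (MIN): min(6, 9) = 6
S0 (MAX): max(-9, -1, 6) = 6
At S0, MAX picks Right (highest: 6).
At Right, MIN picks f (lowest: 6).
Terminal value 6.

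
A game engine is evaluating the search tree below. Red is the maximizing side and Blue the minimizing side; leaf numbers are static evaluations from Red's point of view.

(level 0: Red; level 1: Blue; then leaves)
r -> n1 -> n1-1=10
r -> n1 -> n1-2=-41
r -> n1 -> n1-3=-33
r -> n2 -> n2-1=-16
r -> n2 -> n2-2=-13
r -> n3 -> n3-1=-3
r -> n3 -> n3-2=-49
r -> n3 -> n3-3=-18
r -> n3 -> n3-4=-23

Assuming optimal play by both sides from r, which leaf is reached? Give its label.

n2-1

n1 (Blue): min(10, -41, -33) = -41
n2 (Blue): min(-16, -13) = -16
n3 (Blue): min(-3, -49, -18, -23) = -49
r (Red): max(-41, -16, -49) = -16
At r, Red picks n2 (highest: -16).
At n2, Blue picks n2-1 (lowest: -16).
Terminal value -16.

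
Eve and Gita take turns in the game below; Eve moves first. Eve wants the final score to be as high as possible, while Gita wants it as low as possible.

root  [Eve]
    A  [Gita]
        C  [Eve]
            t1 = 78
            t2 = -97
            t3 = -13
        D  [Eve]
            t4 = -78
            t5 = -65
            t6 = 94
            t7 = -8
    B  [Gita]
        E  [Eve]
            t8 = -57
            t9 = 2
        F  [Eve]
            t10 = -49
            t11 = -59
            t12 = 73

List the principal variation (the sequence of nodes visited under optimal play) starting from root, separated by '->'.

root -> A -> C -> t1

C (Eve): max(78, -97, -13) = 78
D (Eve): max(-78, -65, 94, -8) = 94
A (Gita): min(78, 94) = 78
E (Eve): max(-57, 2) = 2
F (Eve): max(-49, -59, 73) = 73
B (Gita): min(2, 73) = 2
root (Eve): max(78, 2) = 78
At root, Eve picks A (highest: 78).
At A, Gita picks C (lowest: 78).
At C, Eve picks t1 (highest: 78).
Terminal value 78.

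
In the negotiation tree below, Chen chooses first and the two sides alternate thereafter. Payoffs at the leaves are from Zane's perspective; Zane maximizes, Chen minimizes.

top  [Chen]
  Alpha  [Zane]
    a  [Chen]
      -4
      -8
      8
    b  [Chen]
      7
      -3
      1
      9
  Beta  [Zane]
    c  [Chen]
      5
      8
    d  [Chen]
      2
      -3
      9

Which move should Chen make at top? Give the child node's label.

Alpha

a (Chen): min(-4, -8, 8) = -8
b (Chen): min(7, -3, 1, 9) = -3
Alpha (Zane): max(-8, -3) = -3
c (Chen): min(5, 8) = 5
d (Chen): min(2, -3, 9) = -3
Beta (Zane): max(5, -3) = 5
top (Chen): min(-3, 5) = -3
Chen at top wants the lowest of {Alpha=-3, Beta=5}, so chooses Alpha.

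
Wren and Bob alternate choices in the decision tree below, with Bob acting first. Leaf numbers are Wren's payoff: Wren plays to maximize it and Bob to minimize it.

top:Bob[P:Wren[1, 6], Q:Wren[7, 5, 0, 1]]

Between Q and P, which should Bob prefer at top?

Q (Wren): max(7, 5, 0, 1) = 7
P (Wren): max(1, 6) = 6
Bob prefers the lower value; Q=7, P=6. P is better since 6 < 7.

P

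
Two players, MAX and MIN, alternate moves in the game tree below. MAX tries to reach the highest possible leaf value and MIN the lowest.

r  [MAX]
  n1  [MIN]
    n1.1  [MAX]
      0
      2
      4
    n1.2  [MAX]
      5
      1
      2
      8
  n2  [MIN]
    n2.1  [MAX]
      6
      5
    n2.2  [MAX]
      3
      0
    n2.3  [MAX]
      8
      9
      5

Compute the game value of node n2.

3

n2.1 (MAX): max(6, 5) = 6
n2.2 (MAX): max(3, 0) = 3
n2.3 (MAX): max(8, 9, 5) = 9
n2 (MIN): min(6, 3, 9) = 3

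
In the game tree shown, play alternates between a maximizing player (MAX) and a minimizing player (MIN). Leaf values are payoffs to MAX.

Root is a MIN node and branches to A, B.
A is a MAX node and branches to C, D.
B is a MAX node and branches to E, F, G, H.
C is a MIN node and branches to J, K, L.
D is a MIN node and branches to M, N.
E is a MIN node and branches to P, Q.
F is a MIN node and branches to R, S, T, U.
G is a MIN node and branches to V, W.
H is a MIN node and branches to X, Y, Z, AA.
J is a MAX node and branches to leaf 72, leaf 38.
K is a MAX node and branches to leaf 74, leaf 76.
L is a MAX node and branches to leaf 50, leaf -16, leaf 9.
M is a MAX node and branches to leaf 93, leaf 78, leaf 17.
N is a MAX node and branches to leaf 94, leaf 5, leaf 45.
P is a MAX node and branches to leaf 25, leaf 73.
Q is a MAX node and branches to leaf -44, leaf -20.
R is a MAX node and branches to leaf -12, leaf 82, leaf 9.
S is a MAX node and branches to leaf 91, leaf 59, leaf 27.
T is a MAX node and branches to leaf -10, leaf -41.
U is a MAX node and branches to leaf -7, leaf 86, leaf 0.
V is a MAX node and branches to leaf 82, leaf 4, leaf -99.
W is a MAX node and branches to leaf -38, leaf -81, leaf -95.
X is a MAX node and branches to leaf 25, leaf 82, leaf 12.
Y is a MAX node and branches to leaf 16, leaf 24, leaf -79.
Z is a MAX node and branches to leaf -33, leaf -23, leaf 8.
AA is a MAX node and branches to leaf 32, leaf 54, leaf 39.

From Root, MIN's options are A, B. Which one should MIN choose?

B

J (MAX): max(72, 38) = 72
K (MAX): max(74, 76) = 76
L (MAX): max(50, -16, 9) = 50
C (MIN): min(72, 76, 50) = 50
M (MAX): max(93, 78, 17) = 93
N (MAX): max(94, 5, 45) = 94
D (MIN): min(93, 94) = 93
A (MAX): max(50, 93) = 93
P (MAX): max(25, 73) = 73
Q (MAX): max(-44, -20) = -20
E (MIN): min(73, -20) = -20
R (MAX): max(-12, 82, 9) = 82
S (MAX): max(91, 59, 27) = 91
T (MAX): max(-10, -41) = -10
U (MAX): max(-7, 86, 0) = 86
F (MIN): min(82, 91, -10, 86) = -10
V (MAX): max(82, 4, -99) = 82
W (MAX): max(-38, -81, -95) = -38
G (MIN): min(82, -38) = -38
X (MAX): max(25, 82, 12) = 82
Y (MAX): max(16, 24, -79) = 24
Z (MAX): max(-33, -23, 8) = 8
AA (MAX): max(32, 54, 39) = 54
H (MIN): min(82, 24, 8, 54) = 8
B (MAX): max(-20, -10, -38, 8) = 8
Root (MIN): min(93, 8) = 8
MIN at Root wants the lowest of {A=93, B=8}, so chooses B.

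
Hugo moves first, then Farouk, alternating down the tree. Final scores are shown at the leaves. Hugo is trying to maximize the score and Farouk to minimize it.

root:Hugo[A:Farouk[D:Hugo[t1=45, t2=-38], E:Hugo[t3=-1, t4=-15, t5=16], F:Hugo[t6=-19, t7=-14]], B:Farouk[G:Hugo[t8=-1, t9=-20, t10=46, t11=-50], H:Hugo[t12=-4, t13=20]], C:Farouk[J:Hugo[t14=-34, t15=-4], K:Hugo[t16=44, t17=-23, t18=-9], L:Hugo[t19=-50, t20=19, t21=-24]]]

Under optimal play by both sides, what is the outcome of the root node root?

20

D (Hugo): max(45, -38) = 45
E (Hugo): max(-1, -15, 16) = 16
F (Hugo): max(-19, -14) = -14
A (Farouk): min(45, 16, -14) = -14
G (Hugo): max(-1, -20, 46, -50) = 46
H (Hugo): max(-4, 20) = 20
B (Farouk): min(46, 20) = 20
J (Hugo): max(-34, -4) = -4
K (Hugo): max(44, -23, -9) = 44
L (Hugo): max(-50, 19, -24) = 19
C (Farouk): min(-4, 44, 19) = -4
root (Hugo): max(-14, 20, -4) = 20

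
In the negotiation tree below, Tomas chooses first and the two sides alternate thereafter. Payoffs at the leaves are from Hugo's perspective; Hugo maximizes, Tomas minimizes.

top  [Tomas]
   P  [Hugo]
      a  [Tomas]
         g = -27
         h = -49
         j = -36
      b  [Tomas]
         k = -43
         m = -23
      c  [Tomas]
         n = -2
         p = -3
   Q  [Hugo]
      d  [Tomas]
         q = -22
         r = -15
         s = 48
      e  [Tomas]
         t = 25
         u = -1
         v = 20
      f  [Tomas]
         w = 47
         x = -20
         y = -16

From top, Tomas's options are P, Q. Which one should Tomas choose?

a (Tomas): min(-27, -49, -36) = -49
b (Tomas): min(-43, -23) = -43
c (Tomas): min(-2, -3) = -3
P (Hugo): max(-49, -43, -3) = -3
d (Tomas): min(-22, -15, 48) = -22
e (Tomas): min(25, -1, 20) = -1
f (Tomas): min(47, -20, -16) = -20
Q (Hugo): max(-22, -1, -20) = -1
top (Tomas): min(-3, -1) = -3
Tomas at top wants the lowest of {P=-3, Q=-1}, so chooses P.

P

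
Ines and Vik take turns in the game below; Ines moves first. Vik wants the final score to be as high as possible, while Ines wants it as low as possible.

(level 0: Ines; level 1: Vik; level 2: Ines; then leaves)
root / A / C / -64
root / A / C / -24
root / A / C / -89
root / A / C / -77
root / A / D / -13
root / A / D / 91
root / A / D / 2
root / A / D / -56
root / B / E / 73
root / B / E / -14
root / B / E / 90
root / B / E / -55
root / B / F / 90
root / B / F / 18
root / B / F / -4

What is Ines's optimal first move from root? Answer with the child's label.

C (Ines): min(-64, -24, -89, -77) = -89
D (Ines): min(-13, 91, 2, -56) = -56
A (Vik): max(-89, -56) = -56
E (Ines): min(73, -14, 90, -55) = -55
F (Ines): min(90, 18, -4) = -4
B (Vik): max(-55, -4) = -4
root (Ines): min(-56, -4) = -56
Ines at root wants the lowest of {A=-56, B=-4}, so chooses A.

A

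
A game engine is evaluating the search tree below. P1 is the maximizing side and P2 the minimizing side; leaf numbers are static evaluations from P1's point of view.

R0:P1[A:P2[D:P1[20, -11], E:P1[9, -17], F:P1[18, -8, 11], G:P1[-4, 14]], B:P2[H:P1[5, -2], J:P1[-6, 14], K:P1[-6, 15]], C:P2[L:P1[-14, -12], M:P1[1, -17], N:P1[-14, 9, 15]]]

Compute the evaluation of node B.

H (P1): max(5, -2) = 5
J (P1): max(-6, 14) = 14
K (P1): max(-6, 15) = 15
B (P2): min(5, 14, 15) = 5

5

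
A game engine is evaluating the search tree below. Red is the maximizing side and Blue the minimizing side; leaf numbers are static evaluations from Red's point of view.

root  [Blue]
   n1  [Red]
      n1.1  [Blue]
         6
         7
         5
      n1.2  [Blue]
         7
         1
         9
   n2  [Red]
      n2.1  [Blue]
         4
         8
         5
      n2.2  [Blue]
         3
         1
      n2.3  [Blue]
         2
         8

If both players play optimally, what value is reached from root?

n1.1 (Blue): min(6, 7, 5) = 5
n1.2 (Blue): min(7, 1, 9) = 1
n1 (Red): max(5, 1) = 5
n2.1 (Blue): min(4, 8, 5) = 4
n2.2 (Blue): min(3, 1) = 1
n2.3 (Blue): min(2, 8) = 2
n2 (Red): max(4, 1, 2) = 4
root (Blue): min(5, 4) = 4

4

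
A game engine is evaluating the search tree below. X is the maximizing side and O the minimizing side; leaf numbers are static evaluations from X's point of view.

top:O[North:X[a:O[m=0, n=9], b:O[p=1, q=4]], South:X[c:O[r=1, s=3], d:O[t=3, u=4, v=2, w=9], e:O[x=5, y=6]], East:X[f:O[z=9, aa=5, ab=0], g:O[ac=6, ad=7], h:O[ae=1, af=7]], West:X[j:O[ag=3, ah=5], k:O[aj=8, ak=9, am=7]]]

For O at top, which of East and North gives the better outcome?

North

f (O): min(9, 5, 0) = 0
g (O): min(6, 7) = 6
h (O): min(1, 7) = 1
East (X): max(0, 6, 1) = 6
a (O): min(0, 9) = 0
b (O): min(1, 4) = 1
North (X): max(0, 1) = 1
O prefers the lower value; East=6, North=1. North is better since 1 < 6.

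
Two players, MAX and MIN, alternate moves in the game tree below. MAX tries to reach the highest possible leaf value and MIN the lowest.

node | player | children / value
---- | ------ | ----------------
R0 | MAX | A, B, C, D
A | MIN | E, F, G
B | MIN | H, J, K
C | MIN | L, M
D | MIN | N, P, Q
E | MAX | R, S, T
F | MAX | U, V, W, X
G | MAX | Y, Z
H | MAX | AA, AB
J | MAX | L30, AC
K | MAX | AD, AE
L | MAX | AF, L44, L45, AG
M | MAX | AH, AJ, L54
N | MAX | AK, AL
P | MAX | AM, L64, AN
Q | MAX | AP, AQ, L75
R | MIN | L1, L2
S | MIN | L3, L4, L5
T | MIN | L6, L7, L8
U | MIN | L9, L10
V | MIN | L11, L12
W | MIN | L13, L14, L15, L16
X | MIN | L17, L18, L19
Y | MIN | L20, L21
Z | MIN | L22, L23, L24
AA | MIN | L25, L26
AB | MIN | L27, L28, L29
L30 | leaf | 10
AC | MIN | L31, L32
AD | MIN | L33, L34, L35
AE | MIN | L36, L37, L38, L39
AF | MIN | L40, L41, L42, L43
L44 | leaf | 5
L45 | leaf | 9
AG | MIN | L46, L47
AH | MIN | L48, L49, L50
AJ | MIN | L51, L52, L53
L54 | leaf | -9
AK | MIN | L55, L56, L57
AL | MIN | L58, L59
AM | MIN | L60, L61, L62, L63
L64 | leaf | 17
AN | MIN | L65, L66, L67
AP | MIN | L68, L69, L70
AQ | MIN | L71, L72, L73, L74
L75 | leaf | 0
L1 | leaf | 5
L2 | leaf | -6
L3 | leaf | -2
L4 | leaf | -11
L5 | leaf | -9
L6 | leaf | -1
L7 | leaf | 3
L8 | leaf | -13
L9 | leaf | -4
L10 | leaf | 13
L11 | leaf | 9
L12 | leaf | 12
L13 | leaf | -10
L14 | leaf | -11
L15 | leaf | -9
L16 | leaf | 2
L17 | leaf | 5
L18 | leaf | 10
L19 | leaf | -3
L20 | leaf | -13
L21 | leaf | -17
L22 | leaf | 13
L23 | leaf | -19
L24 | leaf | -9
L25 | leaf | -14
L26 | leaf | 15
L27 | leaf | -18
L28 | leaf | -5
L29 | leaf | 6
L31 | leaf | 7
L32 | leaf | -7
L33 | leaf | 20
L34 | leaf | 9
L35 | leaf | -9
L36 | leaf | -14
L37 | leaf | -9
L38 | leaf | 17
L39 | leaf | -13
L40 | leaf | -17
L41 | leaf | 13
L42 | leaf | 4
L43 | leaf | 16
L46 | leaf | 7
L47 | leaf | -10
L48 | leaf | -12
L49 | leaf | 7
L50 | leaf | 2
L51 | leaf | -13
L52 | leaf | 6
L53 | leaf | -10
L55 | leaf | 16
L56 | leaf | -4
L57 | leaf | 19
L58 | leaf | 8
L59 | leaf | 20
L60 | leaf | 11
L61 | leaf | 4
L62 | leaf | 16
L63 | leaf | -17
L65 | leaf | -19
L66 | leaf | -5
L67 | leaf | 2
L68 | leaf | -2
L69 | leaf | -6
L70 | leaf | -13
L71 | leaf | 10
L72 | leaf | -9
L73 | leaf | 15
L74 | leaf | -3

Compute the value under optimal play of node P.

AM (MIN): min(11, 4, 16, -17) = -17
AN (MIN): min(-19, -5, 2) = -19
P (MAX): max(-17, 17, -19) = 17

17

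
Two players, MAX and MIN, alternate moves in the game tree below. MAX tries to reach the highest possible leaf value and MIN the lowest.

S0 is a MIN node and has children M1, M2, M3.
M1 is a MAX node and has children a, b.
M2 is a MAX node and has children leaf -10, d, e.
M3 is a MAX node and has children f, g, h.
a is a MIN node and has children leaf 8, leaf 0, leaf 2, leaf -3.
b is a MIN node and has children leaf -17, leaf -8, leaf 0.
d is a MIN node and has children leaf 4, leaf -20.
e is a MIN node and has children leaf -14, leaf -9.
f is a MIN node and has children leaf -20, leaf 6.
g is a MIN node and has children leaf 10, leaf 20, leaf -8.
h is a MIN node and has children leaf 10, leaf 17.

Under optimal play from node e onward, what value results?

e (MIN): min(-14, -9) = -14

-14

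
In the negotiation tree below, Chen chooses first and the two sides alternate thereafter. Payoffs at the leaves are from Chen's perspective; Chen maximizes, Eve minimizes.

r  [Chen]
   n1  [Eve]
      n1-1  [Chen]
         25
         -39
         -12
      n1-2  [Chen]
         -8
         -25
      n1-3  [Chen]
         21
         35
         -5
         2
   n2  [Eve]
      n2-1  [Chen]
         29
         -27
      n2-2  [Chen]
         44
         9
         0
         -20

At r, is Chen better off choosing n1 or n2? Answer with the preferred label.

n2

n1-1 (Chen): max(25, -39, -12) = 25
n1-2 (Chen): max(-8, -25) = -8
n1-3 (Chen): max(21, 35, -5, 2) = 35
n1 (Eve): min(25, -8, 35) = -8
n2-1 (Chen): max(29, -27) = 29
n2-2 (Chen): max(44, 9, 0, -20) = 44
n2 (Eve): min(29, 44) = 29
Chen prefers the higher value; n1=-8, n2=29. n2 is better since 29 > -8.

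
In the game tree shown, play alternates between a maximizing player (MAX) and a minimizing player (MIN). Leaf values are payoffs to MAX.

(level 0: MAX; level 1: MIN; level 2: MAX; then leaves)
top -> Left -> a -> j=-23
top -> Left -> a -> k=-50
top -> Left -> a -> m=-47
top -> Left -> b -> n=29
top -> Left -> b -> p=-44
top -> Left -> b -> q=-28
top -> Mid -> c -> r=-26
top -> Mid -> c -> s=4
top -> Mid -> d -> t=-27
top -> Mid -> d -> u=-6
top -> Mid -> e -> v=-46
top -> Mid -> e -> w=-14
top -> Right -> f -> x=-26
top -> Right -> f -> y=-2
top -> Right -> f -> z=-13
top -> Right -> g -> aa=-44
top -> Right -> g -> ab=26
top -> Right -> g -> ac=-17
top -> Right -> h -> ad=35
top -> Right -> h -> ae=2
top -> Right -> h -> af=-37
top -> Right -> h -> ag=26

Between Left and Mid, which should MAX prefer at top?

Mid

a (MAX): max(-23, -50, -47) = -23
b (MAX): max(29, -44, -28) = 29
Left (MIN): min(-23, 29) = -23
c (MAX): max(-26, 4) = 4
d (MAX): max(-27, -6) = -6
e (MAX): max(-46, -14) = -14
Mid (MIN): min(4, -6, -14) = -14
MAX prefers the higher value; Left=-23, Mid=-14. Mid is better since -14 > -23.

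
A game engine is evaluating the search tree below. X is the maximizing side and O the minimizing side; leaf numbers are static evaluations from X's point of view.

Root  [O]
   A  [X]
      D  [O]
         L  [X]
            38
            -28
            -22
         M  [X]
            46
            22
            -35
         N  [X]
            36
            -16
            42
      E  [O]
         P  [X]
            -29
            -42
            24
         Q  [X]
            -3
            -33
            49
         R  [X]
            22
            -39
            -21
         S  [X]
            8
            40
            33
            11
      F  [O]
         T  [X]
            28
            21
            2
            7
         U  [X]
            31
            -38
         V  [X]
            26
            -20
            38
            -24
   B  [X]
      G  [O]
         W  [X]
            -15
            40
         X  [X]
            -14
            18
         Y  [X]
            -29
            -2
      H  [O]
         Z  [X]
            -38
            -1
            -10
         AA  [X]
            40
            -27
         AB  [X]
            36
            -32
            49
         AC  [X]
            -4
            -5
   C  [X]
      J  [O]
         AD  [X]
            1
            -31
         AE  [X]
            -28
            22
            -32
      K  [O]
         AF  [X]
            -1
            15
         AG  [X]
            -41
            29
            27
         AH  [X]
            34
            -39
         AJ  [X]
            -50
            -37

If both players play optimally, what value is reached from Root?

L (X): max(38, -28, -22) = 38
M (X): max(46, 22, -35) = 46
N (X): max(36, -16, 42) = 42
D (O): min(38, 46, 42) = 38
P (X): max(-29, -42, 24) = 24
Q (X): max(-3, -33, 49) = 49
R (X): max(22, -39, -21) = 22
S (X): max(8, 40, 33, 11) = 40
E (O): min(24, 49, 22, 40) = 22
T (X): max(28, 21, 2, 7) = 28
U (X): max(31, -38) = 31
V (X): max(26, -20, 38, -24) = 38
F (O): min(28, 31, 38) = 28
A (X): max(38, 22, 28) = 38
W (X): max(-15, 40) = 40
X (X): max(-14, 18) = 18
Y (X): max(-29, -2) = -2
G (O): min(40, 18, -2) = -2
Z (X): max(-38, -1, -10) = -1
AA (X): max(40, -27) = 40
AB (X): max(36, -32, 49) = 49
AC (X): max(-4, -5) = -4
H (O): min(-1, 40, 49, -4) = -4
B (X): max(-2, -4) = -2
AD (X): max(1, -31) = 1
AE (X): max(-28, 22, -32) = 22
J (O): min(1, 22) = 1
AF (X): max(-1, 15) = 15
AG (X): max(-41, 29, 27) = 29
AH (X): max(34, -39) = 34
AJ (X): max(-50, -37) = -37
K (O): min(15, 29, 34, -37) = -37
C (X): max(1, -37) = 1
Root (O): min(38, -2, 1) = -2

-2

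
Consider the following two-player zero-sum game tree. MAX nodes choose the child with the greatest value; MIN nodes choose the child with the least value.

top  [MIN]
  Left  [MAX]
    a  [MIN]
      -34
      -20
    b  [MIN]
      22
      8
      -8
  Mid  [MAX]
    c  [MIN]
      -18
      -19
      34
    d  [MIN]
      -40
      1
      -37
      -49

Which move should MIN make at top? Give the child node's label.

a (MIN): min(-34, -20) = -34
b (MIN): min(22, 8, -8) = -8
Left (MAX): max(-34, -8) = -8
c (MIN): min(-18, -19, 34) = -19
d (MIN): min(-40, 1, -37, -49) = -49
Mid (MAX): max(-19, -49) = -19
top (MIN): min(-8, -19) = -19
MIN at top wants the lowest of {Left=-8, Mid=-19}, so chooses Mid.

Mid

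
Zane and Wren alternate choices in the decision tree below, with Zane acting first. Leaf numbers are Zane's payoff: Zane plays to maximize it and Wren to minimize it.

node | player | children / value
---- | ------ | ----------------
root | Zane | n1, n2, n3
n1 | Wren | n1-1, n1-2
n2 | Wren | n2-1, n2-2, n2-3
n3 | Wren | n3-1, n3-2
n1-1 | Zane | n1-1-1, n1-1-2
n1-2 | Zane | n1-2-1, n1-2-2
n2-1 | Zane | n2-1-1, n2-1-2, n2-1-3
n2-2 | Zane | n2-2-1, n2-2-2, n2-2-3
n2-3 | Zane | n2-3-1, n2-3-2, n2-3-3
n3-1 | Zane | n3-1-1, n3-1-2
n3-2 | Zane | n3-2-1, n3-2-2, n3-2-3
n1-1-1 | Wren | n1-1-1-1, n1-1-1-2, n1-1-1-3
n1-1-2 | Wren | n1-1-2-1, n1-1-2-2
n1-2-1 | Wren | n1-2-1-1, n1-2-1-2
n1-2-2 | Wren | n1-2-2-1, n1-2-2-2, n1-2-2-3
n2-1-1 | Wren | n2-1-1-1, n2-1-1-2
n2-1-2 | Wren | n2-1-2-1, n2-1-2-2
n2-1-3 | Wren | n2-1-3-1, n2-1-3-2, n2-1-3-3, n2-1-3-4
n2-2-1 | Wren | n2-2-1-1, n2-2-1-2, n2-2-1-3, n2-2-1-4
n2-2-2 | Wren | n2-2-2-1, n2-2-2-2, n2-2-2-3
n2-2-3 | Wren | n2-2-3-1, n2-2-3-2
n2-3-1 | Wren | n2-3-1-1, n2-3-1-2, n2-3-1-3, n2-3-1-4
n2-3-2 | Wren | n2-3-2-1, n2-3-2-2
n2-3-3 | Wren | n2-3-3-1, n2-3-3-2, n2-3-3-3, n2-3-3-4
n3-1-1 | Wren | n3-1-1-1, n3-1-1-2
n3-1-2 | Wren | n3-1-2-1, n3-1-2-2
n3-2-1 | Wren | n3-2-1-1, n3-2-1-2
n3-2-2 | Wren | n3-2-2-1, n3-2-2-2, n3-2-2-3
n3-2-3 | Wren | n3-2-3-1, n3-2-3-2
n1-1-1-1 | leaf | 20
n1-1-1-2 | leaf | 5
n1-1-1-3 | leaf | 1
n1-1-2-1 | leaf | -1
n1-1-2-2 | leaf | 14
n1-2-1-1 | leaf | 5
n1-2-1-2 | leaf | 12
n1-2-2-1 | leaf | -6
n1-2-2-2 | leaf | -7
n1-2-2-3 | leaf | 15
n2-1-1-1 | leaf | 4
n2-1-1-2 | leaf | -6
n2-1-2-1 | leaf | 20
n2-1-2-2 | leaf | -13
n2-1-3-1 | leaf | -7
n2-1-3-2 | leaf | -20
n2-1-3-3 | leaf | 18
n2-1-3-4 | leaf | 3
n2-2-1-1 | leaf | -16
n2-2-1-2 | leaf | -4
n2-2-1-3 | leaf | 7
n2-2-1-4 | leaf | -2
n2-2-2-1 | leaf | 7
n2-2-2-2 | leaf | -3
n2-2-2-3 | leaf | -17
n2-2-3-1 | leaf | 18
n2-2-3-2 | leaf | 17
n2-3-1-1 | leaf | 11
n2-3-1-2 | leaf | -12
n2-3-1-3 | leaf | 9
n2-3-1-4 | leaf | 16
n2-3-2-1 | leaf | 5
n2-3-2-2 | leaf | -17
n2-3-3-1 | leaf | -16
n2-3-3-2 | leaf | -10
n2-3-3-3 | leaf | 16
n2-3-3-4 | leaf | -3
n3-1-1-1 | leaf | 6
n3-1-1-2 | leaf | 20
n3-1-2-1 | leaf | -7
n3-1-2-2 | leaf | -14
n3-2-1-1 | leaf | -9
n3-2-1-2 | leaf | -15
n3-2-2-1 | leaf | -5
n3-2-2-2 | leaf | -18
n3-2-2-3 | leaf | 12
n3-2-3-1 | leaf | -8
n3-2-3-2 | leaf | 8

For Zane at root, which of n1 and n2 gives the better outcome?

n1-1-1 (Wren): min(20, 5, 1) = 1
n1-1-2 (Wren): min(-1, 14) = -1
n1-1 (Zane): max(1, -1) = 1
n1-2-1 (Wren): min(5, 12) = 5
n1-2-2 (Wren): min(-6, -7, 15) = -7
n1-2 (Zane): max(5, -7) = 5
n1 (Wren): min(1, 5) = 1
n2-1-1 (Wren): min(4, -6) = -6
n2-1-2 (Wren): min(20, -13) = -13
n2-1-3 (Wren): min(-7, -20, 18, 3) = -20
n2-1 (Zane): max(-6, -13, -20) = -6
n2-2-1 (Wren): min(-16, -4, 7, -2) = -16
n2-2-2 (Wren): min(7, -3, -17) = -17
n2-2-3 (Wren): min(18, 17) = 17
n2-2 (Zane): max(-16, -17, 17) = 17
n2-3-1 (Wren): min(11, -12, 9, 16) = -12
n2-3-2 (Wren): min(5, -17) = -17
n2-3-3 (Wren): min(-16, -10, 16, -3) = -16
n2-3 (Zane): max(-12, -17, -16) = -12
n2 (Wren): min(-6, 17, -12) = -12
Zane prefers the higher value; n1=1, n2=-12. n1 is better since 1 > -12.

n1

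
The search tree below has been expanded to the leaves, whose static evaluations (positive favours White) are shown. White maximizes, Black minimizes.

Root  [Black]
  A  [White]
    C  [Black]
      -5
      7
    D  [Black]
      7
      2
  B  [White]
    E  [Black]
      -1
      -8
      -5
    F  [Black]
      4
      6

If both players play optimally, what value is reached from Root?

2

C (Black): min(-5, 7) = -5
D (Black): min(7, 2) = 2
A (White): max(-5, 2) = 2
E (Black): min(-1, -8, -5) = -8
F (Black): min(4, 6) = 4
B (White): max(-8, 4) = 4
Root (Black): min(2, 4) = 2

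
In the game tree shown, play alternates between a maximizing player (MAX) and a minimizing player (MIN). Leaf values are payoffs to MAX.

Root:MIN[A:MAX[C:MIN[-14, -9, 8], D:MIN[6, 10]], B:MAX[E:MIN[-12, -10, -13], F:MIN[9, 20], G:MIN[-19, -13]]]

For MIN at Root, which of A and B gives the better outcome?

C (MIN): min(-14, -9, 8) = -14
D (MIN): min(6, 10) = 6
A (MAX): max(-14, 6) = 6
E (MIN): min(-12, -10, -13) = -13
F (MIN): min(9, 20) = 9
G (MIN): min(-19, -13) = -19
B (MAX): max(-13, 9, -19) = 9
MIN prefers the lower value; A=6, B=9. A is better since 6 < 9.

A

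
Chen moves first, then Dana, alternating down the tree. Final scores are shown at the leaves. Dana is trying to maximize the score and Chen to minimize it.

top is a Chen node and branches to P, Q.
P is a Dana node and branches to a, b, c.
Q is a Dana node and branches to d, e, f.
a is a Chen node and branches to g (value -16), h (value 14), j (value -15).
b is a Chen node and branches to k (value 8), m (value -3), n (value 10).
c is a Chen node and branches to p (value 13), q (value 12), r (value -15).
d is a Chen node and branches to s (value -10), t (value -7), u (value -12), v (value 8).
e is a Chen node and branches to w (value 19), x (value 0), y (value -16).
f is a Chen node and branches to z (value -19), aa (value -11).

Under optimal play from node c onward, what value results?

-15

c (Chen): min(13, 12, -15) = -15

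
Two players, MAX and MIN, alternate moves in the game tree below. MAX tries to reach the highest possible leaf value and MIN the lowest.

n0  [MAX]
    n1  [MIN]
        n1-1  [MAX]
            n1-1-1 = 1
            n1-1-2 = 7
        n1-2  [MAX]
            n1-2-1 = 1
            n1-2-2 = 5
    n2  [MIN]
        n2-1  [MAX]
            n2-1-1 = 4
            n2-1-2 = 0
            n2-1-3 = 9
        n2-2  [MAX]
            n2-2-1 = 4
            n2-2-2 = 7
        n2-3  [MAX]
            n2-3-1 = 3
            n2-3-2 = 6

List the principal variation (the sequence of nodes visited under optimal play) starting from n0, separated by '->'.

n1-1 (MAX): max(1, 7) = 7
n1-2 (MAX): max(1, 5) = 5
n1 (MIN): min(7, 5) = 5
n2-1 (MAX): max(4, 0, 9) = 9
n2-2 (MAX): max(4, 7) = 7
n2-3 (MAX): max(3, 6) = 6
n2 (MIN): min(9, 7, 6) = 6
n0 (MAX): max(5, 6) = 6
At n0, MAX picks n2 (highest: 6).
At n2, MIN picks n2-3 (lowest: 6).
At n2-3, MAX picks n2-3-2 (highest: 6).
Terminal value 6.

n0 -> n2 -> n2-3 -> n2-3-2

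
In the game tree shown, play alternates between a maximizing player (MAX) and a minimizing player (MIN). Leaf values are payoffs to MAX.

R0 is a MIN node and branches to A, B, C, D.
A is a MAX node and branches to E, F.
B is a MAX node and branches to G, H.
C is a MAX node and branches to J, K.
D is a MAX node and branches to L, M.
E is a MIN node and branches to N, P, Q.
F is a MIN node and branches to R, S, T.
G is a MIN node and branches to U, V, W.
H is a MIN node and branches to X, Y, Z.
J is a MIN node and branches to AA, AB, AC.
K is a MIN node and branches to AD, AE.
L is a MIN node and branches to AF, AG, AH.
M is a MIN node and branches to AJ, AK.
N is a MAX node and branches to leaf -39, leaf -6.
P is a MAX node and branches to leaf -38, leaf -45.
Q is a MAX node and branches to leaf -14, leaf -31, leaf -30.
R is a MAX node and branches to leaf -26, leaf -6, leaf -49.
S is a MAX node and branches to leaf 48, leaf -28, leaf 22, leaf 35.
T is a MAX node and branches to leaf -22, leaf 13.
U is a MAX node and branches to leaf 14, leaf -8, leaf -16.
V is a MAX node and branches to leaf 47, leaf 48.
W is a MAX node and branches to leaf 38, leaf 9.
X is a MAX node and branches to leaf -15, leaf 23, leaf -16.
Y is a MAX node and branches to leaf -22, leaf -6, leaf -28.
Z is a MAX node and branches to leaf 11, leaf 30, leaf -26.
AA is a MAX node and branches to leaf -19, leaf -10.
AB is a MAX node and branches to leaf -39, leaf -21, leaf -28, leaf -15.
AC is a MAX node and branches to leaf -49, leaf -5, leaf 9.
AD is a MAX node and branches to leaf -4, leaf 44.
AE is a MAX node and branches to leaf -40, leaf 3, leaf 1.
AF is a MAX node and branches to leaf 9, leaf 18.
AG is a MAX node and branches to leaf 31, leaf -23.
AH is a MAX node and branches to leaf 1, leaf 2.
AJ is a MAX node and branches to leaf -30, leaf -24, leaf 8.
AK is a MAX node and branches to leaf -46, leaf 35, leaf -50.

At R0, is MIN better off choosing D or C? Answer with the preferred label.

C

AF (MAX): max(9, 18) = 18
AG (MAX): max(31, -23) = 31
AH (MAX): max(1, 2) = 2
L (MIN): min(18, 31, 2) = 2
AJ (MAX): max(-30, -24, 8) = 8
AK (MAX): max(-46, 35, -50) = 35
M (MIN): min(8, 35) = 8
D (MAX): max(2, 8) = 8
AA (MAX): max(-19, -10) = -10
AB (MAX): max(-39, -21, -28, -15) = -15
AC (MAX): max(-49, -5, 9) = 9
J (MIN): min(-10, -15, 9) = -15
AD (MAX): max(-4, 44) = 44
AE (MAX): max(-40, 3, 1) = 3
K (MIN): min(44, 3) = 3
C (MAX): max(-15, 3) = 3
MIN prefers the lower value; D=8, C=3. C is better since 3 < 8.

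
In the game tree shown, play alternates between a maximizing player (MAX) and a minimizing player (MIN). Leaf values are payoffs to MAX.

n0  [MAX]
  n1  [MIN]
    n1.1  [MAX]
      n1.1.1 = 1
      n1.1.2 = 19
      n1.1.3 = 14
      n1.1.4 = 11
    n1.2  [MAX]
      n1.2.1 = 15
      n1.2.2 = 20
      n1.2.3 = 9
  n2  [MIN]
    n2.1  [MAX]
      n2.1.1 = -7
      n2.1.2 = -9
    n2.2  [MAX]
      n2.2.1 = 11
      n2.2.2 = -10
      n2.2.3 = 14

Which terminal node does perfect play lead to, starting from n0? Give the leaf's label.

n1.1.2

n1.1 (MAX): max(1, 19, 14, 11) = 19
n1.2 (MAX): max(15, 20, 9) = 20
n1 (MIN): min(19, 20) = 19
n2.1 (MAX): max(-7, -9) = -7
n2.2 (MAX): max(11, -10, 14) = 14
n2 (MIN): min(-7, 14) = -7
n0 (MAX): max(19, -7) = 19
At n0, MAX picks n1 (highest: 19).
At n1, MIN picks n1.1 (lowest: 19).
At n1.1, MAX picks n1.1.2 (highest: 19).
Terminal value 19.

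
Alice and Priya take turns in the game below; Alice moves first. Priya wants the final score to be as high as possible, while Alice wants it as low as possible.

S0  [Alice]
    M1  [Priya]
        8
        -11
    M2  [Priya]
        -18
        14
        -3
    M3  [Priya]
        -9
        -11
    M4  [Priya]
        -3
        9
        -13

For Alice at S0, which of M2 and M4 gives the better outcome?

M4

M2 (Priya): max(-18, 14, -3) = 14
M4 (Priya): max(-3, 9, -13) = 9
Alice prefers the lower value; M2=14, M4=9. M4 is better since 9 < 14.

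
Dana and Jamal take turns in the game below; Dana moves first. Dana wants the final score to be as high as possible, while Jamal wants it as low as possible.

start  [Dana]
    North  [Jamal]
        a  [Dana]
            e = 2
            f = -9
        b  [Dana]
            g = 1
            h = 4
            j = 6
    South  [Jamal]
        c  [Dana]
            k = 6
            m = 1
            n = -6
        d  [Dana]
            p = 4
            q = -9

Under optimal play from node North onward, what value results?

a (Dana): max(2, -9) = 2
b (Dana): max(1, 4, 6) = 6
North (Jamal): min(2, 6) = 2

2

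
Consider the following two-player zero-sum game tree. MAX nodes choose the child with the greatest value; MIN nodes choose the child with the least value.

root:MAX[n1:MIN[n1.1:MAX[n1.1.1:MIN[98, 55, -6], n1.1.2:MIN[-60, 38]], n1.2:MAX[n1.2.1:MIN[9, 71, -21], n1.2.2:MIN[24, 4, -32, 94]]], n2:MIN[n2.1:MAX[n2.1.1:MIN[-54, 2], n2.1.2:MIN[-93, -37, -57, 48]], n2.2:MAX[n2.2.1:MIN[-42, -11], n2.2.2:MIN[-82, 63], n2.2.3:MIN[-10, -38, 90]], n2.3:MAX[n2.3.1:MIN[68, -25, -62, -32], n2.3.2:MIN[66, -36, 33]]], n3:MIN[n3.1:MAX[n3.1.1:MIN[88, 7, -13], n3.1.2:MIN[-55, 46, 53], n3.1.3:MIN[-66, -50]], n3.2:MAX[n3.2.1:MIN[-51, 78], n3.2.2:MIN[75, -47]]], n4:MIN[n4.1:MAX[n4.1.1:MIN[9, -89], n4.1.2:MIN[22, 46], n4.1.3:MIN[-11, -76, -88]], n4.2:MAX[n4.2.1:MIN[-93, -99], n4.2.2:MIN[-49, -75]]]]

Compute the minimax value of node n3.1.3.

-66

n3.1.3 (MIN): min(-66, -50) = -66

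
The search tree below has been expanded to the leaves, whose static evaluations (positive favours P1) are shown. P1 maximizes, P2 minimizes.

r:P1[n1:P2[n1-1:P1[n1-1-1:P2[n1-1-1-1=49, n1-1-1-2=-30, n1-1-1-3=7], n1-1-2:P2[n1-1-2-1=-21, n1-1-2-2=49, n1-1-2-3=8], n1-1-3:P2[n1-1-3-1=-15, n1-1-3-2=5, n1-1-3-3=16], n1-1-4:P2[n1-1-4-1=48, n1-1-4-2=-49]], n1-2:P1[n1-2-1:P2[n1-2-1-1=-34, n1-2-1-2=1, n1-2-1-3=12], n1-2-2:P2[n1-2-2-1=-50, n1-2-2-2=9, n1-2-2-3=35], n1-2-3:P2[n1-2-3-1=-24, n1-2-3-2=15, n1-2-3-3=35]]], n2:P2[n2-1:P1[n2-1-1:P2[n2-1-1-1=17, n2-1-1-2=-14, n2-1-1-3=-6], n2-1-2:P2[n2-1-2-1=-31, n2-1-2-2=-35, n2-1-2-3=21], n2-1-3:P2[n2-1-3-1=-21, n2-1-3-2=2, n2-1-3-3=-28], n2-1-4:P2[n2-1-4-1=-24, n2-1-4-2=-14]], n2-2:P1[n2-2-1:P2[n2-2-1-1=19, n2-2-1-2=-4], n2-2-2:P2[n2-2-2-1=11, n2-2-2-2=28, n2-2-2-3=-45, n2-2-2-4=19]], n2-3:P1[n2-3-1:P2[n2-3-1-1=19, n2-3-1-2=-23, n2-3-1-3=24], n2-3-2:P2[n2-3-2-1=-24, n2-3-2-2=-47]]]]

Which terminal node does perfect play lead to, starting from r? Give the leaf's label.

n1-1-1 (P2): min(49, -30, 7) = -30
n1-1-2 (P2): min(-21, 49, 8) = -21
n1-1-3 (P2): min(-15, 5, 16) = -15
n1-1-4 (P2): min(48, -49) = -49
n1-1 (P1): max(-30, -21, -15, -49) = -15
n1-2-1 (P2): min(-34, 1, 12) = -34
n1-2-2 (P2): min(-50, 9, 35) = -50
n1-2-3 (P2): min(-24, 15, 35) = -24
n1-2 (P1): max(-34, -50, -24) = -24
n1 (P2): min(-15, -24) = -24
n2-1-1 (P2): min(17, -14, -6) = -14
n2-1-2 (P2): min(-31, -35, 21) = -35
n2-1-3 (P2): min(-21, 2, -28) = -28
n2-1-4 (P2): min(-24, -14) = -24
n2-1 (P1): max(-14, -35, -28, -24) = -14
n2-2-1 (P2): min(19, -4) = -4
n2-2-2 (P2): min(11, 28, -45, 19) = -45
n2-2 (P1): max(-4, -45) = -4
n2-3-1 (P2): min(19, -23, 24) = -23
n2-3-2 (P2): min(-24, -47) = -47
n2-3 (P1): max(-23, -47) = -23
n2 (P2): min(-14, -4, -23) = -23
r (P1): max(-24, -23) = -23
At r, P1 picks n2 (highest: -23).
At n2, P2 picks n2-3 (lowest: -23).
At n2-3, P1 picks n2-3-1 (highest: -23).
At n2-3-1, P2 picks n2-3-1-2 (lowest: -23).
Terminal value -23.

n2-3-1-2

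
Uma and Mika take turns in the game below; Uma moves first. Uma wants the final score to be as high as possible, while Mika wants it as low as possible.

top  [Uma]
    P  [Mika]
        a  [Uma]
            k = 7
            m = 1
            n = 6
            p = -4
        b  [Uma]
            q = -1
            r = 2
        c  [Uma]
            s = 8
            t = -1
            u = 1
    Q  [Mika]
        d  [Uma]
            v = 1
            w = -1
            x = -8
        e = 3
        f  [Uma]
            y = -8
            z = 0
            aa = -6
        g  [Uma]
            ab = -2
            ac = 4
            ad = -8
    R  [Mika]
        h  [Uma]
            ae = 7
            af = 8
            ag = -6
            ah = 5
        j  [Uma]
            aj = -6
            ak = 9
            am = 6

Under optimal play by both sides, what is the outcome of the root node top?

a (Uma): max(7, 1, 6, -4) = 7
b (Uma): max(-1, 2) = 2
c (Uma): max(8, -1, 1) = 8
P (Mika): min(7, 2, 8) = 2
d (Uma): max(1, -1, -8) = 1
f (Uma): max(-8, 0, -6) = 0
g (Uma): max(-2, 4, -8) = 4
Q (Mika): min(1, 3, 0, 4) = 0
h (Uma): max(7, 8, -6, 5) = 8
j (Uma): max(-6, 9, 6) = 9
R (Mika): min(8, 9) = 8
top (Uma): max(2, 0, 8) = 8

8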